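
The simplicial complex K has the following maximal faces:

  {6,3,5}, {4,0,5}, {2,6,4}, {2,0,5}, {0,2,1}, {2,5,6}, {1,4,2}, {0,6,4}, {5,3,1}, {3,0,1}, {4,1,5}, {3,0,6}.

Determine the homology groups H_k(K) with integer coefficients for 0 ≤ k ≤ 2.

K has 7 vertices, 18 edges, 12 triangles.
rank ∂_0 = 0, rank ∂_1 = 6 ⇒ b_0 = 7 − 0 − 6 = 1; all invariant factors of ∂_1 are 1 so no torsion. So H_0 ≅ Z.
rank ∂_1 = 6, rank ∂_2 = 12 ⇒ b_1 = 18 − 6 − 12 = 0; ∂_2 has invariant factor(s) [2] giving torsion. So H_1 ≅ Z/2.
rank ∂_2 = 12, rank ∂_3 = 0 ⇒ b_2 = 12 − 12 − 0 = 0. So H_2 ≅ 0.

H_0 ≅ Z,  H_1 ≅ Z/2,  H_2 = 0.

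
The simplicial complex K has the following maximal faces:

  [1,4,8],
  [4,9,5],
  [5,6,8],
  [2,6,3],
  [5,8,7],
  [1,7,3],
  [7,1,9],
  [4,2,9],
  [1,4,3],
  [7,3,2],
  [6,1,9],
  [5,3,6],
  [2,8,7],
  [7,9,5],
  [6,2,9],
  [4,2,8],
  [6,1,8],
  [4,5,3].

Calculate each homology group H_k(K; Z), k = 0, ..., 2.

Take the total order 1 < 2 < 3 < 4 < 5 < 6 < 7 < 8 < 9 on the vertex set. Then K (dimension 2) consists of the simplices:

  0-simplices (9): [1], [2], [3], [4], [5], [6], [7], [8], [9]
  1-simplices (27): (27 of them)
  2-simplices (18): [1,3,4], [1,3,7], [1,4,8], [1,6,8], [1,6,9], [1,7,9], [2,3,6], [2,3,7], [2,4,8], [2,4,9], [2,6,9], [2,7,8], [3,4,5], [3,5,6], [4,5,9], [5,6,8], [5,7,8], [5,7,9]

giving chain groups C_0 ≅ Z^9, C_1 ≅ Z^27, C_2 ≅ Z^18.

∂_1: C_1 → C_0 is given by ∂[p,q] = [q] − [p]. For instance
  ∂[1,8] = [8] − [1].
The 9×27 boundary matrix has rank 8 and Smith normal form diag(1,1,1,1,1,1,1,1).

Boundary ∂_2: C_2 → C_1 sends each 2-simplex [p,q,r] to [q,r] − [p,r] + [p,q]. For instance
  ∂[2,6,9] = [6,9] − [2,9] + [2,6],
  ∂[4,5,9] = [5,9] − [4,9] + [4,5].
This gives a 27×18 integer matrix of rank 17; reducing to Smith normal form yields diagonal entries (1,1,1,1,1,1,1,1,1,1,1,1,1,1,1,1,1).

From H_k ≅ ker(∂_k) / im(∂_{k+1}) we obtain:

  H_0: rank C_0 − rank ∂_1 = 9 − 8 = 1, and the invariant factors of ∂_1 are all 1, so H_0 = Z.
  H_1: rank ker ∂_1 − rank ∂_2 = (27 − 8) − 17 = 2, and the invariant factors of ∂_2 are all 1, so H_1 = Z^2.
  H_2: rank ker ∂_2 − rank ∂_3 = (18 − 17) − 0 = 1, and there is no ∂_3, so H_2 = Z.

(K is a triangulation of the torus T^2.)

H_0 = Z,  H_1 = Z^2,  H_2 = Z.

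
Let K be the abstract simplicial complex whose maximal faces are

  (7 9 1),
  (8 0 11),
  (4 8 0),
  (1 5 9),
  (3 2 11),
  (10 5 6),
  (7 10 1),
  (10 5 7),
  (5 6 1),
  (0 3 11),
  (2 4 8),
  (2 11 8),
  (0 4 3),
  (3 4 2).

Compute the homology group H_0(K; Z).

Order the vertices as 0 < 1 < 2 < 3 < 4 < 5 < 6 < 7 < 8 < 9 < 10 < 11. Listing each simplex with vertices in this order, K has dimension 2 with simplices:

  0-simplices (12): [0], [1], [2], [3], [4], [5], [6], [7], [8], [9], [10], [11]
  1-simplices (24): (24 of them)
  2-simplices (14): [0,3,4], [0,3,11], [0,4,8], [0,8,11], [1,5,6], [1,5,9], [1,7,9], [1,7,10], [2,3,4], [2,3,11], [2,4,8], [2,8,11], [5,6,10], [5,7,10]

giving chain groups C_0 ≅ Z^12, C_1 ≅ Z^24, C_2 ≅ Z^14.

∂_1: C_1 → C_0 sends each edge [p,q] (with p < q) to q − p. For instance
  ∂[2,11] = [11] − [2].
The resulting 12×24 matrix has rank 10, and its Smith normal form has invariant factors (1,1,1,1,1,1,1,1,1,1).

∂_2: C_2 → C_1 acts by ∂[p,q,r] = [q,r] − [p,r] + [p,q]. For instance
  ∂[1,5,9] = [5,9] − [1,9] + [1,5],
  ∂[2,4,8] = [4,8] − [2,8] + [2,4].
This gives a 24×14 integer matrix of rank 13; reducing to Smith normal form yields diagonal entries (1,1,1,1,1,1,1,1,1,1,1,1,1).

Reading off H_k = ker ∂_k / im ∂_{k+1}:

  H_0: rank C_0 − rank ∂_1 = 12 − 10 = 2, and the invariant factors of ∂_1 are all 1, so H_0 ≅ Z^2.

(K is a triangulation of the disjoint union of the 2-sphere S^2 and the cylinder S^1 x I.)

H_0 = Z^2.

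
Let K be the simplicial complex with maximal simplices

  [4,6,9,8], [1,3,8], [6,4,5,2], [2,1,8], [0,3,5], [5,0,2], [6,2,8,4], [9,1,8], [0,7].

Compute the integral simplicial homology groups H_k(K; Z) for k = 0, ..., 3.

H_0 = Z,  H_1 = Z,  H_2 = 0,  H_3 = 0.

K has 10 vertices, 22 edges, 15 triangles, 3 3-simplices.
rank ∂_0 = 0, rank ∂_1 = 9 ⇒ b_0 = 10 − 0 − 9 = 1; all invariant factors of ∂_1 are 1 so no torsion. So H_0 = Z.
rank ∂_1 = 9, rank ∂_2 = 12 ⇒ b_1 = 22 − 9 − 12 = 1; all invariant factors of ∂_2 are 1 so no torsion. So H_1 = Z.
rank ∂_2 = 12, rank ∂_3 = 3 ⇒ b_2 = 15 − 12 − 3 = 0; all invariant factors of ∂_3 are 1 so no torsion. So H_2 = 0.
rank ∂_3 = 3, rank ∂_4 = 0 ⇒ b_3 = 3 − 3 − 0 = 0. So H_3 = 0.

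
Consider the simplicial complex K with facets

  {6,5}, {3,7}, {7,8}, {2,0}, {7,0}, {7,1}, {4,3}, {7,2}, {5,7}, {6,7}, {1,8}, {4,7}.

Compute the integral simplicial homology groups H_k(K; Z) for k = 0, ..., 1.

H_0 = Z,  H_1 = Z^4.

We work with the vertex ordering 0 < 1 < 2 < 3 < 4 < 5 < 6 < 7 < 8. The simplices of K, each written with vertices in increasing order, are:

  0-simplices (9): [0], [1], [2], [3], [4], [5], [6], [7], [8]
  1-simplices (12): [0,2], [0,7], [1,7], [1,8], [2,7], [3,4], [3,7], [4,7], [5,6], [5,7], [6,7], [7,8]

Hence C_0 ≅ Z^9, C_1 ≅ Z^12.

The boundary map ∂_1: C_1 → C_0 maps an edge to its endpoints' difference, ∂[p,q] = q − p. For instance
  ∂[0,2] = [2] − [0].
The resulting 9×12 matrix has rank 8, and its Smith normal form has invariant factors (1,1,1,1,1,1,1,1).

Computing H_k = (kernel of ∂_k) / (image of ∂_{k+1}):

  H_0: rank C_0 − rank ∂_1 = 9 − 8 = 1, and the invariant factors of ∂_1 are all 1, so H_0 = Z.
  H_1: rank ker ∂_1 − rank ∂_2 = (12 − 8) − 0 = 4, and there is no ∂_2, so H_1 = Z^4.

As a check, the Euler characteristic is 9 − 12 = -3, which agrees with 1 − 4 = -3.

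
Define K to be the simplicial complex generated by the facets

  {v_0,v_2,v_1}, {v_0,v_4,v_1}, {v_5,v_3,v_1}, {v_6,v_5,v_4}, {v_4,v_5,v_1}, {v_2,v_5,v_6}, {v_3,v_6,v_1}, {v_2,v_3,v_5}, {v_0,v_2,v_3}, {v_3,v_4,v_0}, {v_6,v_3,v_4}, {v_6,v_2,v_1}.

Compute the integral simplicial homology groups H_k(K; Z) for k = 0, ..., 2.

K has 7 vertices, 18 edges, 12 triangles.
rank ∂_0 = 0, rank ∂_1 = 6 ⇒ b_0 = 7 − 0 − 6 = 1; all invariant factors of ∂_1 are 1 so no torsion. So H_0 ≅ Z.
rank ∂_1 = 6, rank ∂_2 = 12 ⇒ b_1 = 18 − 6 − 12 = 0; ∂_2 has invariant factor(s) [2] giving torsion. So H_1 ≅ Z/2Z.
rank ∂_2 = 12, rank ∂_3 = 0 ⇒ b_2 = 12 − 12 − 0 = 0. So H_2 ≅ 0.

H_0 = Z,  H_1 = Z/2Z,  H_2 = 0.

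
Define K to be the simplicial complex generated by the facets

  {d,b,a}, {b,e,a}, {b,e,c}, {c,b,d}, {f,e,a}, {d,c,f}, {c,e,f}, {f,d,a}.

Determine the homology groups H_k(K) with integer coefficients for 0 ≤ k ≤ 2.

Take the total order a < b < c < d < e < f on the vertex set. Then K (dimension 2) consists of the simplices:

  0-simplices (6): a, b, c, d, e, f
  1-simplices (12): ab, ad, ae, af, bc, bd, be, cd, ce, cf, df, ef
  2-simplices (8): abd, abe, adf, aef, bcd, bce, cdf, cef

Hence C_0 ≅ Z^6, C_1 ≅ Z^12, C_2 ≅ Z^8.

∂_1: C_1 → C_0 is given by ∂[p,q] = [q] − [p].
This gives a 6×12 integer matrix of rank 5; reducing to Smith normal form yields diagonal entries (1,1,1,1,1).

∂_2: C_2 → C_1 acts by ∂[p,q,r] = [q,r] − [p,r] + [p,q]. For instance
  ∂abd = bd − ad + ab,
  ∂adf = df − af + ad.
The resulting 12×8 matrix has rank 7, and its Smith normal form has invariant factors (1,1,1,1,1,1,1).

Reading off H_k = ker ∂_k / im ∂_{k+1}:

  H_0: rank C_0 − rank ∂_1 = 6 − 5 = 1, and the invariant factors of ∂_1 are all 1, so H_0 = Z.
  H_1: rank ker ∂_1 − rank ∂_2 = (12 − 5) − 7 = 0, and the invariant factors of ∂_2 are all 1, so H_1 = 0.
  H_2: rank ker ∂_2 − rank ∂_3 = (8 − 7) − 0 = 1, and there is no ∂_3, so H_2 = Z.

H_0 ≅ Z,  H_1 = 0,  H_2 ≅ Z.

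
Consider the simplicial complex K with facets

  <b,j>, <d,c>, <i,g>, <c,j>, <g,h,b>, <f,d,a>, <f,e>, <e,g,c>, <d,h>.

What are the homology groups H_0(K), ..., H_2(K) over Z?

Take the total order a < b < c < d < e < f < g < h < i < j on the vertex set. Then K (dimension 2) consists of the simplices:

  0-simplices (10): a, b, c, d, e, f, g, h, i, j
  1-simplices (15): ad, af, bg, bh, bj, cd, ce, cg, cj, df, dh, ef, eg, gh, gi
  2-simplices (3): adf, bgh, ceg

Hence C_0 ≅ Z^10, C_1 ≅ Z^15, C_2 ≅ Z^3.

The boundary map ∂_1: C_1 → C_0 sends each edge [p,q] (with p < q) to q − p. For instance
  ∂bj = j − b.
The 10×15 boundary matrix has rank 9 and Smith normal form diag(1,1,1,1,1,1,1,1,1).

∂_2: C_2 → C_1 acts by ∂[p,q,r] = [q,r] − [p,r] + [p,q]. For instance
  ∂bgh = gh − bh + bg,
  ∂ceg = eg − cg + ce.
The 15×3 boundary matrix has rank 3 and Smith normal form diag(1,1,1).

From H_k ≅ ker(∂_k) / im(∂_{k+1}) we obtain:

  H_0: rank C_0 − rank ∂_1 = 10 − 9 = 1, and the invariant factors of ∂_1 are all 1, so H_0 ≅ Z.
  H_1: rank ker ∂_1 − rank ∂_2 = (15 − 9) − 3 = 3, and the invariant factors of ∂_2 are all 1, so H_1 ≅ Z^3.
  H_2: rank ker ∂_2 − rank ∂_3 = (3 − 3) − 0 = 0, and there is no ∂_3, so H_2 ≅ 0.

As a check, the Euler characteristic is 10 − 15 + 3 = -2, which agrees with 1 − 3 + 0 = -2.

H_0 = Z,  H_1 = Z^3,  H_2 = 0.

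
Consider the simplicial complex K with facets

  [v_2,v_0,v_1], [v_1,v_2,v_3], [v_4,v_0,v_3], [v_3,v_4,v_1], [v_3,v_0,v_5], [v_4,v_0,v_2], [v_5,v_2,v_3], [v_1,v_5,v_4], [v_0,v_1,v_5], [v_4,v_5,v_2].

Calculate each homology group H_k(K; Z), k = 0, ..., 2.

H_0 ≅ Z,  H_1 ≅ Z/2,  H_2 = 0.

We work with the vertex ordering v_0 < v_1 < v_2 < v_3 < v_4 < v_5. The simplices of K, each written with vertices in increasing order, are:

  0-simplices (6): [v_0], [v_1], [v_2], [v_3], [v_4], [v_5]
  1-simplices (15): (15 of them)
  2-simplices (10): [v_0,v_1,v_2], [v_0,v_1,v_5], [v_0,v_2,v_4], [v_0,v_3,v_4], [v_0,v_3,v_5], [v_1,v_2,v_3], [v_1,v_3,v_4], [v_1,v_4,v_5], [v_2,v_3,v_5], [v_2,v_4,v_5]

so the chain groups are C_0 ≅ Z^6, C_1 ≅ Z^15, C_2 ≅ Z^10.

Boundary ∂_1: C_1 → C_0 is given by ∂[p,q] = [q] − [p]. For instance
  ∂[v_3,v_5] = [v_5] − [v_3].
This gives a 6×15 integer matrix of rank 5; reducing to Smith normal form yields diagonal entries (1,1,1,1,1).

The boundary map ∂_2: C_2 → C_1 sends each 2-simplex [p,q,r] to [q,r] − [p,r] + [p,q]. For instance
  ∂[v_1,v_2,v_3] = [v_2,v_3] − [v_1,v_3] + [v_1,v_2],
  ∂[v_2,v_4,v_5] = [v_4,v_5] − [v_2,v_5] + [v_2,v_4].
This gives a 15×10 integer matrix of rank 10; reducing to Smith normal form yields diagonal entries (1,1,1,1,1,1,1,1,1,2).

Reading off H_k = ker ∂_k / im ∂_{k+1}:

  H_0: rank C_0 − rank ∂_1 = 6 − 5 = 1, and the invariant factors of ∂_1 are all 1, so H_0 ≅ Z.
  H_1: rank ker ∂_1 − rank ∂_2 = (15 − 5) − 10 = 0, and ∂_2 has invariant factor 2 > 1, so H_1 ≅ Z/2.
  H_2: rank ker ∂_2 − rank ∂_3 = (10 − 10) − 0 = 0, and there is no ∂_3, so H_2 ≅ 0.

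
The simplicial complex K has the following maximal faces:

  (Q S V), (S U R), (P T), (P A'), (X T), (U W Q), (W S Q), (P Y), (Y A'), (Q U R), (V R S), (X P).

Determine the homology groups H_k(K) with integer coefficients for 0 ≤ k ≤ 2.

H_0 = Z^2,  H_1 = Z^3,  H_2 = 0.

Fix the vertex order P < Q < R < S < T < U < V < W < X < Y < A' and write every simplex with vertices in increasing order. Then dim K = 2 and the simplices of K are:

  0-simplices (11): [P], [Q], [R], [S], [T], [U], [V], [W], [X], [Y], [A']
  1-simplices (18): [P,T], [P,X], [P,Y], [P,A'], [Q,R], [Q,S], [Q,U], [Q,V], [Q,W], [R,S], [R,U], [R,V], [S,U], [S,V], [S,W], [T,X], [U,W], [Y,A']
  2-simplices (6): [Q,R,U], [Q,S,V], [Q,S,W], [Q,U,W], [R,S,U], [R,S,V]

giving chain groups C_0 ≅ Z^11, C_1 ≅ Z^18, C_2 ≅ Z^6.

The boundary map ∂_1: C_1 → C_0 is given by ∂[p,q] = [q] − [p].
The 11×18 boundary matrix has rank 9 and Smith normal form diag(1,1,1,1,1,1,1,1,1).

The boundary map ∂_2: C_2 → C_1 maps a triangle to the signed sum of its edges. For instance
  ∂[Q,S,W] = [S,W] − [Q,W] + [Q,S],
  ∂[Q,U,W] = [U,W] − [Q,W] + [Q,U].
The 18×6 boundary matrix has rank 6 and Smith normal form diag(1,1,1,1,1,1).

Reading off H_k = ker ∂_k / im ∂_{k+1}:

  H_0: rank C_0 − rank ∂_1 = 11 − 9 = 2, and the invariant factors of ∂_1 are all 1, so H_0 ≅ Z^2.
  H_1: rank ker ∂_1 − rank ∂_2 = (18 − 9) − 6 = 3, and the invariant factors of ∂_2 are all 1, so H_1 ≅ Z^3.
  H_2: rank ker ∂_2 − rank ∂_3 = (6 − 6) − 0 = 0, and there is no ∂_3, so H_2 ≅ 0.

(K is a triangulation of the disjoint union of the cylinder S^1 x I and a wedge of 2 circles.)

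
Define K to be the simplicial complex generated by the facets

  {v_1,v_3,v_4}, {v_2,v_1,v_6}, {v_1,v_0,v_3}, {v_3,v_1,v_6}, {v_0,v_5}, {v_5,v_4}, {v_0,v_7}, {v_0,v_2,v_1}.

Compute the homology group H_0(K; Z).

H_0 ≅ Z.

K has 8 vertices, 13 edges, 5 triangles.
rank ∂_0 = 0, rank ∂_1 = 7 ⇒ b_0 = 8 − 0 − 7 = 1; all invariant factors of ∂_1 are 1 so no torsion. So H_0 ≅ Z.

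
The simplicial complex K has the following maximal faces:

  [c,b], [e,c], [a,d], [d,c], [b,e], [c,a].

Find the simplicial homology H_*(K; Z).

H_0 = Z,  H_1 = Z^2.

Take the total order a < b < c < d < e on the vertex set. Then K (dimension 1) consists of the simplices:

  0-simplices (5): a, b, c, d, e
  1-simplices (6): ac, ad, bc, be, cd, ce

Hence C_0 ≅ Z^5, C_1 ≅ Z^6.

The boundary map ∂_1: C_1 → C_0 is given by ∂[p,q] = [q] − [p]. For instance
  ∂be = e − b.
The resulting 5×6 matrix has rank 4, and its Smith normal form has invariant factors (1,1,1,1).

Reading off H_k = ker ∂_k / im ∂_{k+1}:

  H_0: rank C_0 − rank ∂_1 = 5 − 4 = 1, and the invariant factors of ∂_1 are all 1, so H_0 ≅ Z.
  H_1: rank ker ∂_1 − rank ∂_2 = (6 − 4) − 0 = 2, and there is no ∂_2, so H_1 ≅ Z^2.

As a check, the Euler characteristic is 5 − 6 = -1, which agrees with 1 − 2 = -1.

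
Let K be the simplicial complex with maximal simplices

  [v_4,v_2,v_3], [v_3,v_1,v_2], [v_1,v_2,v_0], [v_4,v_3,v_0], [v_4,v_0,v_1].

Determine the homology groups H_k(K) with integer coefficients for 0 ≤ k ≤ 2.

Take the total order v_0 < v_1 < v_2 < v_3 < v_4 on the vertex set. Then K (dimension 2) consists of the simplices:

  0-simplices (5): [v_0], [v_1], [v_2], [v_3], [v_4]
  1-simplices (10): [v_0,v_1], [v_0,v_2], [v_0,v_3], [v_0,v_4], [v_1,v_2], [v_1,v_3], [v_1,v_4], [v_2,v_3], [v_2,v_4], [v_3,v_4]
  2-simplices (5): [v_0,v_1,v_2], [v_0,v_1,v_4], [v_0,v_3,v_4], [v_1,v_2,v_3], [v_2,v_3,v_4]

giving chain groups C_0 ≅ Z^5, C_1 ≅ Z^10, C_2 ≅ Z^5.

Boundary ∂_1: C_1 → C_0 maps an edge to its endpoints' difference, ∂[p,q] = q − p. For instance
  ∂[v_0,v_1] = [v_1] − [v_0].
The resulting 5×10 matrix has rank 4, and its Smith normal form has invariant factors (1,1,1,1).

The boundary map ∂_2: C_2 → C_1 sends each 2-simplex [p,q,r] to [q,r] − [p,r] + [p,q]. For instance
  ∂[v_0,v_3,v_4] = [v_3,v_4] − [v_0,v_4] + [v_0,v_3],
  ∂[v_0,v_1,v_2] = [v_1,v_2] − [v_0,v_2] + [v_0,v_1].
The resulting 10×5 matrix has rank 5, and its Smith normal form has invariant factors (1,1,1,1,1).

Reading off H_k = ker ∂_k / im ∂_{k+1}:

  H_0: rank C_0 − rank ∂_1 = 5 − 4 = 1, and the invariant factors of ∂_1 are all 1, so H_0 ≅ Z.
  H_1: rank ker ∂_1 − rank ∂_2 = (10 − 4) − 5 = 1, and the invariant factors of ∂_2 are all 1, so H_1 ≅ Z.
  H_2: rank ker ∂_2 − rank ∂_3 = (5 − 5) − 0 = 0, and there is no ∂_3, so H_2 ≅ 0.

H_0 = Z,  H_1 = Z,  H_2 = 0.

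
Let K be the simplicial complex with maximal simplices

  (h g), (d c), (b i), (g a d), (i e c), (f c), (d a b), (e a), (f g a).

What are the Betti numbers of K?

b_0 = 1, b_1 = 3, b_2 = 0.

Fix the vertex order a < b < c < d < e < f < g < h < i and write every simplex with vertices in increasing order. Then dim K = 2 and the simplices of K are:

  0-simplices (9): a, b, c, d, e, f, g, h, i
  1-simplices (15): ab, ad, ae, af, ag, bd, bi, cd, ce, cf, ci, dg, ei, fg, gh
  2-simplices (4): abd, adg, afg, cei

so the chain groups are C_0 ≅ Z^9, C_1 ≅ Z^15, C_2 ≅ Z^4.

Boundary ∂_1: C_1 → C_0 sends each edge [p,q] (with p < q) to q − p. For instance
  ∂ad = d − a.
The 9×15 boundary matrix has rank 8 and Smith normal form diag(1,1,1,1,1,1,1,1).

Boundary ∂_2: C_2 → C_1 acts by ∂[p,q,r] = [q,r] − [p,r] + [p,q]. For instance
  ∂afg = fg − ag + af,
  ∂cei = ei − ci + ce.
The 15×4 boundary matrix has rank 4 and Smith normal form diag(1,1,1,1).

Reading off H_k = ker ∂_k / im ∂_{k+1}:

  H_0: rank C_0 − rank ∂_1 = 9 − 8 = 1, and the invariant factors of ∂_1 are all 1, so H_0 ≅ Z.
  H_1: rank ker ∂_1 − rank ∂_2 = (15 − 8) − 4 = 3, and the invariant factors of ∂_2 are all 1, so H_1 ≅ Z^3.
  H_2: rank ker ∂_2 − rank ∂_3 = (4 − 4) − 0 = 0, and there is no ∂_3, so H_2 ≅ 0.

Hence the Betti numbers are b_0 = 1, b_1 = 3, b_2 = 0.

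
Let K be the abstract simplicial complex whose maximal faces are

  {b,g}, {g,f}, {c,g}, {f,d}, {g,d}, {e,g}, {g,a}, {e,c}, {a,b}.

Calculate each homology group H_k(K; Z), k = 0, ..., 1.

H_0 = Z,  H_1 = Z^3.

Take the total order a < b < c < d < e < f < g on the vertex set. Then K (dimension 1) consists of the simplices:

  0-simplices (7): a, b, c, d, e, f, g
  1-simplices (9): ab, ag, bg, ce, cg, df, dg, eg, fg

Hence C_0 ≅ Z^7, C_1 ≅ Z^9.

∂_1: C_1 → C_0 maps an edge to its endpoints' difference, ∂[p,q] = q − p. For instance
  ∂ag = g − a.
As a 7×9 matrix over Z this has rank 6, with invariant factors (1,1,1,1,1,1).

Computing H_k = (kernel of ∂_k) / (image of ∂_{k+1}):

  H_0: rank C_0 − rank ∂_1 = 7 − 6 = 1, and the invariant factors of ∂_1 are all 1, so H_0 ≅ Z.
  H_1: rank ker ∂_1 − rank ∂_2 = (9 − 6) − 0 = 3, and there is no ∂_2, so H_1 ≅ Z^3.

(K is a triangulation of a wedge of 3 circles.)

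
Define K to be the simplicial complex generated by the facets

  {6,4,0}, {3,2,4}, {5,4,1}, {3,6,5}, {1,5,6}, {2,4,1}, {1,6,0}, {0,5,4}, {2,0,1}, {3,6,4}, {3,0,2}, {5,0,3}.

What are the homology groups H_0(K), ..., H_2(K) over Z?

K has 7 vertices, 18 edges, 12 triangles.
rank ∂_0 = 0, rank ∂_1 = 6 ⇒ b_0 = 7 − 0 − 6 = 1; all invariant factors of ∂_1 are 1 so no torsion. So H_0 = Z.
rank ∂_1 = 6, rank ∂_2 = 12 ⇒ b_1 = 18 − 6 − 12 = 0; ∂_2 has invariant factor(s) [2] giving torsion. So H_1 = Z_2.
rank ∂_2 = 12, rank ∂_3 = 0 ⇒ b_2 = 12 − 12 − 0 = 0. So H_2 = 0.

H_0 = Z,  H_1 = Z_2,  H_2 = 0.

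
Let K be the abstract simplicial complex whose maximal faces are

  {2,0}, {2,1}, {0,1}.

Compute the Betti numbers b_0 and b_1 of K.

Fix the vertex order 0 < 1 < 2 and write every simplex with vertices in increasing order. Then dim K = 1 and the simplices of K are:

  0-simplices (3): [0], [1], [2]
  1-simplices (3): [0,1], [0,2], [1,2]

giving chain groups C_0 ≅ Z^3, C_1 ≅ Z^3.

Boundary ∂_1: C_1 → C_0 sends each edge [p,q] (with p < q) to q − p. For instance
  ∂[1,2] = [2] − [1].
The 3×3 boundary matrix has rank 2 and Smith normal form diag(1,1).

Now H_k = ker ∂_k / im ∂_{k+1}, so:

  H_0: rank C_0 − rank ∂_1 = 3 − 2 = 1, and the invariant factors of ∂_1 are all 1, so H_0 = Z.
  H_1: rank ker ∂_1 − rank ∂_2 = (3 − 2) − 0 = 1, and there is no ∂_2, so H_1 = Z.

Hence the Betti numbers are b_0 = 1, b_1 = 1.

b_0 = 1, b_1 = 1.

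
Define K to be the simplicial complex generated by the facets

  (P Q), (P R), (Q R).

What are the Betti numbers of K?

We work with the vertex ordering P < Q < R. The simplices of K, each written with vertices in increasing order, are:

  0-simplices (3): P, Q, R
  1-simplices (3): PQ, PR, QR

Hence C_0 ≅ Z^3, C_1 ≅ Z^3.

∂_1: C_1 → C_0 maps an edge to its endpoints' difference, ∂[p,q] = q − p.
The resulting 3×3 matrix has rank 2, and its Smith normal form has invariant factors (1,1).

Now H_k = ker ∂_k / im ∂_{k+1}, so:

  H_0: rank C_0 − rank ∂_1 = 3 − 2 = 1, and the invariant factors of ∂_1 are all 1, so H_0 = Z.
  H_1: rank ker ∂_1 − rank ∂_2 = (3 − 2) − 0 = 1, and there is no ∂_2, so H_1 = Z.

Hence the Betti numbers are b_0 = 1, b_1 = 1.

b_0 = 1, b_1 = 1.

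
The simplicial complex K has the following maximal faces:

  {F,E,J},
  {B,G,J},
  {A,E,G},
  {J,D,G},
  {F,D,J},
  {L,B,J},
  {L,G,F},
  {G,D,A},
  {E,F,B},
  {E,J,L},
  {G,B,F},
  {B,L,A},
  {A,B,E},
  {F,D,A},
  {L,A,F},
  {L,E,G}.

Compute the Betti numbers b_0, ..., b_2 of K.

Order the vertices as A < B < D < E < F < G < J < L. Listing each simplex with vertices in this order, K has dimension 2 with simplices:

  0-simplices (8): A, B, D, E, F, G, J, L
  1-simplices (24): AB, AD, AE, AF, AG, AL, BE, BF, BG, BJ, BL, DF, DG, DJ, EF, EG, EJ, EL, FG, FJ, FL, GJ, GL, JL
  2-simplices (16): ABE, ABL, ADF, ADG, AEG, AFL, BEF, BFG, BGJ, BJL, DFJ, DGJ, EFJ, EGL, EJL, FGL

so the chain groups are C_0 ≅ Z^8, C_1 ≅ Z^24, C_2 ≅ Z^16.

∂_1: C_1 → C_0 is given by ∂[p,q] = [q] − [p]. For instance
  ∂EL = L − E.
The 8×24 boundary matrix has rank 7 and Smith normal form diag(1,1,1,1,1,1,1).

Boundary ∂_2: C_2 → C_1 acts by ∂[p,q,r] = [q,r] − [p,r] + [p,q]. For instance
  ∂AEG = EG − AG + AE,
  ∂EGL = GL − EL + EG.
As a 24×16 matrix over Z this has rank 15, with invariant factors (1,1,1,1,1,1,1,1,1,1,1,1,1,1,1).

Now H_k = ker ∂_k / im ∂_{k+1}, so:

  H_0: rank C_0 − rank ∂_1 = 8 − 7 = 1, and the invariant factors of ∂_1 are all 1, so H_0 = Z.
  H_1: rank ker ∂_1 − rank ∂_2 = (24 − 7) − 15 = 2, and the invariant factors of ∂_2 are all 1, so H_1 = Z^2.
  H_2: rank ker ∂_2 − rank ∂_3 = (16 − 15) − 0 = 1, and there is no ∂_3, so H_2 = Z.

Hence the Betti numbers are b_0 = 1, b_1 = 2, b_2 = 1.

b_0 = 1, b_1 = 2, b_2 = 1.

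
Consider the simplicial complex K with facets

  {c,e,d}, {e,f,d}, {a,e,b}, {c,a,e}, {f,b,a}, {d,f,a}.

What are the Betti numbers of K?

b_0 = 1, b_1 = 1, b_2 = 0.

K has 6 vertices, 12 edges, 6 triangles.
rank ∂_0 = 0, rank ∂_1 = 5 ⇒ b_0 = 6 − 0 − 5 = 1; all invariant factors of ∂_1 are 1 so no torsion. So H_0 = Z.
rank ∂_1 = 5, rank ∂_2 = 6 ⇒ b_1 = 12 − 5 − 6 = 1; all invariant factors of ∂_2 are 1 so no torsion. So H_1 = Z.
rank ∂_2 = 6, rank ∂_3 = 0 ⇒ b_2 = 6 − 6 − 0 = 0. So H_2 = 0.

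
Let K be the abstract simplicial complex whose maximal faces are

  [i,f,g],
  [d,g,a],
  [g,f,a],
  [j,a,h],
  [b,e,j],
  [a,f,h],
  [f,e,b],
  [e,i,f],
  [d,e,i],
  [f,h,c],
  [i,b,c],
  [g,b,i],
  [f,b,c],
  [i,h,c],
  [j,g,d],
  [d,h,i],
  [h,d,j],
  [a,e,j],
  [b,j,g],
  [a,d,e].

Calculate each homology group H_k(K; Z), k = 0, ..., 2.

H_0 = Z,  H_1 = Z × Z/2,  H_2 = 0.

We work with the vertex ordering a < b < c < d < e < f < g < h < i < j. The simplices of K, each written with vertices in increasing order, are:

  0-simplices (10): a, b, c, d, e, f, g, h, i, j
  1-simplices (30): ad, ae, af, ag, ah, aj, bc, be, bf, bg, bi, bj, cf, ch, ci, de, dg, dh, di, dj, ef, ei, ej, fg, fh, fi, gi, gj, hi, hj
  2-simplices (20): ade, adg, aej, afg, afh, ahj, bcf, bci, bef, bej, bgi, bgj, cfh, chi, dei, dgj, dhi, dhj, efi, fgi

Hence C_0 ≅ Z^10, C_1 ≅ Z^30, C_2 ≅ Z^20.

∂_1: C_1 → C_0 is given by ∂[p,q] = [q] − [p]. For instance
  ∂ag = g − a.
This gives a 10×30 integer matrix of rank 9; reducing to Smith normal form yields diagonal entries (1,1,1,1,1,1,1,1,1).

Boundary ∂_2: C_2 → C_1 acts by ∂[p,q,r] = [q,r] − [p,r] + [p,q]. For instance
  ∂ahj = hj − aj + ah,
  ∂adg = dg − ag + ad.
As a 30×20 matrix over Z this has rank 20, with invariant factors (1,1,1,1,1,1,1,1,1,1,1,1,1,1,1,1,1,1,1,2).

From H_k ≅ ker(∂_k) / im(∂_{k+1}) we obtain:

  H_0: rank C_0 − rank ∂_1 = 10 − 9 = 1, and the invariant factors of ∂_1 are all 1, so H_0 ≅ Z.
  H_1: rank ker ∂_1 − rank ∂_2 = (30 − 9) − 20 = 1, and ∂_2 has invariant factor 2 > 1, so H_1 ≅ Z × Z/2.
  H_2: rank ker ∂_2 − rank ∂_3 = (20 − 20) − 0 = 0, and there is no ∂_3, so H_2 ≅ 0.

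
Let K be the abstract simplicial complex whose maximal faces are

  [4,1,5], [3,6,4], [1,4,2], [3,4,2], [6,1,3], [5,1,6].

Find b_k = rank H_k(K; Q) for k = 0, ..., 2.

Take the total order 1 < 2 < 3 < 4 < 5 < 6 on the vertex set. Then K (dimension 2) consists of the simplices:

  0-simplices (6): [1], [2], [3], [4], [5], [6]
  1-simplices (12): [1,2], [1,3], [1,4], [1,5], [1,6], [2,3], [2,4], [3,4], [3,6], [4,5], [4,6], [5,6]
  2-simplices (6): [1,2,4], [1,3,6], [1,4,5], [1,5,6], [2,3,4], [3,4,6]

giving chain groups C_0 ≅ Z^6, C_1 ≅ Z^12, C_2 ≅ Z^6.

The boundary map ∂_1: C_1 → C_0 sends each edge [p,q] (with p < q) to q − p.
This gives a 6×12 integer matrix of rank 5; reducing to Smith normal form yields diagonal entries (1,1,1,1,1).

The boundary map ∂_2: C_2 → C_1 acts by ∂[p,q,r] = [q,r] − [p,r] + [p,q]. For instance
  ∂[2,3,4] = [3,4] − [2,4] + [2,3],
  ∂[1,3,6] = [3,6] − [1,6] + [1,3].
This gives a 12×6 integer matrix of rank 6; reducing to Smith normal form yields diagonal entries (1,1,1,1,1,1).

Reading off H_k = ker ∂_k / im ∂_{k+1}:

  H_0: rank C_0 − rank ∂_1 = 6 − 5 = 1, and the invariant factors of ∂_1 are all 1, so H_0 ≅ Z.
  H_1: rank ker ∂_1 − rank ∂_2 = (12 − 5) − 6 = 1, and the invariant factors of ∂_2 are all 1, so H_1 ≅ Z.
  H_2: rank ker ∂_2 − rank ∂_3 = (6 − 6) − 0 = 0, and there is no ∂_3, so H_2 ≅ 0.

As a check, the Euler characteristic is 6 − 12 + 6 = 0, which agrees with 1 − 1 + 0 = 0.

Hence the Betti numbers are b_0 = 1, b_1 = 1, b_2 = 0.

b_0 = 1, b_1 = 1, b_2 = 0.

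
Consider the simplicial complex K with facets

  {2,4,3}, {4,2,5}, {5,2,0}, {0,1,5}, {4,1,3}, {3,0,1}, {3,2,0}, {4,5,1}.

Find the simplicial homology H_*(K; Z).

We work with the vertex ordering 0 < 1 < 2 < 3 < 4 < 5. The simplices of K, each written with vertices in increasing order, are:

  0-simplices (6): [0], [1], [2], [3], [4], [5]
  1-simplices (12): [0,1], [0,2], [0,3], [0,5], [1,3], [1,4], [1,5], [2,3], [2,4], [2,5], [3,4], [4,5]
  2-simplices (8): [0,1,3], [0,1,5], [0,2,3], [0,2,5], [1,3,4], [1,4,5], [2,3,4], [2,4,5]

Hence C_0 ≅ Z^6, C_1 ≅ Z^12, C_2 ≅ Z^8.

The boundary map ∂_1: C_1 → C_0 is given by ∂[p,q] = [q] − [p]. For instance
  ∂[2,3] = [3] − [2].
The resulting 6×12 matrix has rank 5, and its Smith normal form has invariant factors (1,1,1,1,1).

The boundary map ∂_2: C_2 → C_1 sends each 2-simplex [p,q,r] to [q,r] − [p,r] + [p,q]. For instance
  ∂[2,3,4] = [3,4] − [2,4] + [2,3],
  ∂[0,1,5] = [1,5] − [0,5] + [0,1].
As a 12×8 matrix over Z this has rank 7, with invariant factors (1,1,1,1,1,1,1).

From H_k ≅ ker(∂_k) / im(∂_{k+1}) we obtain:

  H_0: rank C_0 − rank ∂_1 = 6 − 5 = 1, and the invariant factors of ∂_1 are all 1, so H_0 ≅ Z.
  H_1: rank ker ∂_1 − rank ∂_2 = (12 − 5) − 7 = 0, and the invariant factors of ∂_2 are all 1, so H_1 ≅ 0.
  H_2: rank ker ∂_2 − rank ∂_3 = (8 − 7) − 0 = 1, and there is no ∂_3, so H_2 ≅ Z.

As a check, the Euler characteristic is 6 − 12 + 8 = 2, which agrees with 1 − 0 + 1 = 2.

H_0 ≅ Z,  H_1 = 0,  H_2 ≅ Z.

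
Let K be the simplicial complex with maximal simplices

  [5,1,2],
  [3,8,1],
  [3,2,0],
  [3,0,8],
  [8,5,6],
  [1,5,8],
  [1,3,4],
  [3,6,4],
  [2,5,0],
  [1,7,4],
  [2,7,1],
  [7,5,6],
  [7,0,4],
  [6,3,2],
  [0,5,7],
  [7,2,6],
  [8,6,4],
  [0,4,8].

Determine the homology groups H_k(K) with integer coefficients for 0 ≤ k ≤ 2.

Order the vertices as 0 < 1 < 2 < 3 < 4 < 5 < 6 < 7 < 8. Listing each simplex with vertices in this order, K has dimension 2 with simplices:

  0-simplices (9): [0], [1], [2], [3], [4], [5], [6], [7], [8]
  1-simplices (27): (27 of them)
  2-simplices (18): [0,2,3], [0,2,5], [0,3,8], [0,4,7], [0,4,8], [0,5,7], [1,2,5], [1,2,7], [1,3,4], [1,3,8], [1,4,7], [1,5,8], [2,3,6], [2,6,7], [3,4,6], [4,6,8], [5,6,7], [5,6,8]

Hence C_0 ≅ Z^9, C_1 ≅ Z^27, C_2 ≅ Z^18.

The boundary map ∂_1: C_1 → C_0 is given by ∂[p,q] = [q] − [p].
The 9×27 boundary matrix has rank 8 and Smith normal form diag(1,1,1,1,1,1,1,1).

∂_2: C_2 → C_1 sends each 2-simplex [p,q,r] to [q,r] − [p,r] + [p,q]. For instance
  ∂[1,3,4] = [3,4] − [1,4] + [1,3],
  ∂[1,4,7] = [4,7] − [1,7] + [1,4].
As a 27×18 matrix over Z this has rank 18, with invariant factors (1,1,1,1,1,1,1,1,1,1,1,1,1,1,1,1,1,2).

Computing H_k = (kernel of ∂_k) / (image of ∂_{k+1}):

  H_0: rank C_0 − rank ∂_1 = 9 − 8 = 1, and the invariant factors of ∂_1 are all 1, so H_0 ≅ Z.
  H_1: rank ker ∂_1 − rank ∂_2 = (27 − 8) − 18 = 1, and ∂_2 has invariant factor 2 > 1, so H_1 ≅ Z ⊕ Z/2.
  H_2: rank ker ∂_2 − rank ∂_3 = (18 − 18) − 0 = 0, and there is no ∂_3, so H_2 ≅ 0.

As a check, the Euler characteristic is 9 − 27 + 18 = 0, which agrees with 1 − 1 + 0 = 0.
(K is a triangulation of the Klein bottle.)

H_0 = Z,  H_1 = Z ⊕ Z/2,  H_2 = 0.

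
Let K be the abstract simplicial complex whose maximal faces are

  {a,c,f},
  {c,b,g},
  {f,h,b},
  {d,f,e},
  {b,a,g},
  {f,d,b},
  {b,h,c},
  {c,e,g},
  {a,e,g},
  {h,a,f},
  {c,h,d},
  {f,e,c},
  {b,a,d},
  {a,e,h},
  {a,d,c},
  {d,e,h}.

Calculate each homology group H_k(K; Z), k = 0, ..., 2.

H_0 = Z,  H_1 = Z^2,  H_2 = Z.

Fix the vertex order a < b < c < d < e < f < g < h and write every simplex with vertices in increasing order. Then dim K = 2 and the simplices of K are:

  0-simplices (8): a, b, c, d, e, f, g, h
  1-simplices (24): ab, ac, ad, ae, af, ag, ah, bc, bd, bf, bg, bh, cd, ce, cf, cg, ch, de, df, dh, ef, eg, eh, fh
  2-simplices (16): abd, abg, acd, acf, aeg, aeh, afh, bcg, bch, bdf, bfh, cdh, cef, ceg, def, deh

giving chain groups C_0 ≅ Z^8, C_1 ≅ Z^24, C_2 ≅ Z^16.

∂_1: C_1 → C_0 maps an edge to its endpoints' difference, ∂[p,q] = q − p.
The resulting 8×24 matrix has rank 7, and its Smith normal form has invariant factors (1,1,1,1,1,1,1).

Boundary ∂_2: C_2 → C_1 sends each 2-simplex [p,q,r] to [q,r] − [p,r] + [p,q]. For instance
  ∂acd = cd − ad + ac,
  ∂bch = ch − bh + bc.
The resulting 24×16 matrix has rank 15, and its Smith normal form has invariant factors (1,1,1,1,1,1,1,1,1,1,1,1,1,1,1).

Computing H_k = (kernel of ∂_k) / (image of ∂_{k+1}):

  H_0: rank C_0 − rank ∂_1 = 8 − 7 = 1, and the invariant factors of ∂_1 are all 1, so H_0 ≅ Z.
  H_1: rank ker ∂_1 − rank ∂_2 = (24 − 7) − 15 = 2, and the invariant factors of ∂_2 are all 1, so H_1 ≅ Z^2.
  H_2: rank ker ∂_2 − rank ∂_3 = (16 − 15) − 0 = 1, and there is no ∂_3, so H_2 ≅ Z.

As a check, the Euler characteristic is 8 − 24 + 16 = 0, which agrees with 1 − 2 + 1 = 0.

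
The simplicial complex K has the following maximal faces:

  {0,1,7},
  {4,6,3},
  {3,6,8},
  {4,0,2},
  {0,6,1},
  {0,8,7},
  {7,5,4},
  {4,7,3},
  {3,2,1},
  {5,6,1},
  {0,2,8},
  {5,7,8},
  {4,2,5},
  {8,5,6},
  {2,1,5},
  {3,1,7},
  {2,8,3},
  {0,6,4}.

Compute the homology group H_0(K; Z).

H_0 = Z.

Order the vertices as 0 < 1 < 2 < 3 < 4 < 5 < 6 < 7 < 8. Listing each simplex with vertices in this order, K has dimension 2 with simplices:

  0-simplices (9): [0], [1], [2], [3], [4], [5], [6], [7], [8]
  1-simplices (27): (27 of them)
  2-simplices (18): [0,1,6], [0,1,7], [0,2,4], [0,2,8], [0,4,6], [0,7,8], [1,2,3], [1,2,5], [1,3,7], [1,5,6], [2,3,8], [2,4,5], [3,4,6], [3,4,7], [3,6,8], [4,5,7], [5,6,8], [5,7,8]

Hence C_0 ≅ Z^9, C_1 ≅ Z^27, C_2 ≅ Z^18.

The boundary map ∂_1: C_1 → C_0 is given by ∂[p,q] = [q] − [p].
As a 9×27 matrix over Z this has rank 8, with invariant factors (1,1,1,1,1,1,1,1).

∂_2: C_2 → C_1 acts by ∂[p,q,r] = [q,r] − [p,r] + [p,q]. For instance
  ∂[2,4,5] = [4,5] − [2,5] + [2,4],
  ∂[1,2,5] = [2,5] − [1,5] + [1,2].
As a 27×18 matrix over Z this has rank 17, with invariant factors (1,1,1,1,1,1,1,1,1,1,1,1,1,1,1,1,1).

Computing H_k = (kernel of ∂_k) / (image of ∂_{k+1}):

  H_0: rank C_0 − rank ∂_1 = 9 − 8 = 1, and the invariant factors of ∂_1 are all 1, so H_0 ≅ Z.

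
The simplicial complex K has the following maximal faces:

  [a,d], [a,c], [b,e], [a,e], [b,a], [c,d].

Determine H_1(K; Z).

H_1 = Z^2.

Fix the vertex order a < b < c < d < e and write every simplex with vertices in increasing order. Then dim K = 1 and the simplices of K are:

  0-simplices (5): a, b, c, d, e
  1-simplices (6): ab, ac, ad, ae, be, cd

Hence C_0 ≅ Z^5, C_1 ≅ Z^6.

The boundary map ∂_1: C_1 → C_0 maps an edge to its endpoints' difference, ∂[p,q] = q − p. For instance
  ∂be = e − b.
The 5×6 boundary matrix has rank 4 and Smith normal form diag(1,1,1,1).

Computing H_k = (kernel of ∂_k) / (image of ∂_{k+1}):

  H_1: rank ker ∂_1 − rank ∂_2 = (6 − 4) − 0 = 2, and there is no ∂_2, so H_1 ≅ Z^2.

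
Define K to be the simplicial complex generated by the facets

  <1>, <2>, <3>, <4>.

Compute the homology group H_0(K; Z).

H_0 = Z^4.

Order the vertices as 1 < 2 < 3 < 4. Listing each simplex with vertices in this order, K has dimension 0 with simplices:

  0-simplices (4): [1], [2], [3], [4]

so the chain groups are C_0 ≅ Z^4.

Reading off H_k = ker ∂_k / im ∂_{k+1}:

  H_0: rank C_0 − rank ∂_1 = 4 − 0 = 4, and there is no ∂_1, so H_0 = Z^4.

(K is a triangulation of a set of 4 points.)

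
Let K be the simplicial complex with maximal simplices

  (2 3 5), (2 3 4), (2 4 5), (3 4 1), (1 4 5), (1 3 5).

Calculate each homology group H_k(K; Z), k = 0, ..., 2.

Order the vertices as 1 < 2 < 3 < 4 < 5. Listing each simplex with vertices in this order, K has dimension 2 with simplices:

  0-simplices (5): [1], [2], [3], [4], [5]
  1-simplices (9): [1,3], [1,4], [1,5], [2,3], [2,4], [2,5], [3,4], [3,5], [4,5]
  2-simplices (6): [1,3,4], [1,3,5], [1,4,5], [2,3,4], [2,3,5], [2,4,5]

Hence C_0 ≅ Z^5, C_1 ≅ Z^9, C_2 ≅ Z^6.

Boundary ∂_1: C_1 → C_0 is given by ∂[p,q] = [q] − [p]. For instance
  ∂[1,5] = [5] − [1].
This gives a 5×9 integer matrix of rank 4; reducing to Smith normal form yields diagonal entries (1,1,1,1).

∂_2: C_2 → C_1 acts by ∂[p,q,r] = [q,r] − [p,r] + [p,q]. For instance
  ∂[2,3,4] = [3,4] − [2,4] + [2,3],
  ∂[1,3,4] = [3,4] − [1,4] + [1,3].
As a 9×6 matrix over Z this has rank 5, with invariant factors (1,1,1,1,1).

Reading off H_k = ker ∂_k / im ∂_{k+1}:

  H_0: rank C_0 − rank ∂_1 = 5 − 4 = 1, and the invariant factors of ∂_1 are all 1, so H_0 = Z.
  H_1: rank ker ∂_1 − rank ∂_2 = (9 − 4) − 5 = 0, and the invariant factors of ∂_2 are all 1, so H_1 = 0.
  H_2: rank ker ∂_2 − rank ∂_3 = (6 − 5) − 0 = 1, and there is no ∂_3, so H_2 = Z.

H_0 ≅ Z,  H_1 = 0,  H_2 ≅ Z.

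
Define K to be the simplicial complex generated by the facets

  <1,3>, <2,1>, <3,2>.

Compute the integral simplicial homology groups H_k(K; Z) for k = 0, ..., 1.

Fix the vertex order 1 < 2 < 3 and write every simplex with vertices in increasing order. Then dim K = 1 and the simplices of K are:

  0-simplices (3): [1], [2], [3]
  1-simplices (3): [1,2], [1,3], [2,3]

so the chain groups are C_0 ≅ Z^3, C_1 ≅ Z^3.

The boundary map ∂_1: C_1 → C_0 maps an edge to its endpoints' difference, ∂[p,q] = q − p.
The 3×3 boundary matrix has rank 2 and Smith normal form diag(1,1).

Computing H_k = (kernel of ∂_k) / (image of ∂_{k+1}):

  H_0: rank C_0 − rank ∂_1 = 3 − 2 = 1, and the invariant factors of ∂_1 are all 1, so H_0 ≅ Z.
  H_1: rank ker ∂_1 − rank ∂_2 = (3 − 2) − 0 = 1, and there is no ∂_2, so H_1 ≅ Z.

H_0 ≅ Z,  H_1 ≅ Z.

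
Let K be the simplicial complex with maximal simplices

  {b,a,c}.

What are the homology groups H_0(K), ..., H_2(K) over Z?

Order the vertices as a < b < c. Listing each simplex with vertices in this order, K has dimension 2 with simplices:

  0-simplices (3): a, b, c
  1-simplices (3): ab, ac, bc
  2-simplices (1): abc

Hence C_0 ≅ Z^3, C_1 ≅ Z^3, C_2 ≅ Z^1.

The boundary map ∂_1: C_1 → C_0 sends each edge [p,q] (with p < q) to q − p. For instance
  ∂ab = b − a.
As a 3×3 matrix over Z this has rank 2, with invariant factors (1,1).

The boundary map ∂_2: C_2 → C_1 sends each 2-simplex [p,q,r] to [q,r] − [p,r] + [p,q]. For instance
  ∂abc = bc − ac + ab.
As a 3×1 matrix over Z this has rank 1, with invariant factors (1).

Computing H_k = (kernel of ∂_k) / (image of ∂_{k+1}):

  H_0: rank C_0 − rank ∂_1 = 3 − 2 = 1, and the invariant factors of ∂_1 are all 1, so H_0 ≅ Z.
  H_1: rank ker ∂_1 − rank ∂_2 = (3 − 2) − 1 = 0, and the invariant factors of ∂_2 are all 1, so H_1 ≅ 0.
  H_2: rank ker ∂_2 − rank ∂_3 = (1 − 1) − 0 = 0, and there is no ∂_3, so H_2 ≅ 0.

H_0 = Z,  H_1 = 0,  H_2 = 0.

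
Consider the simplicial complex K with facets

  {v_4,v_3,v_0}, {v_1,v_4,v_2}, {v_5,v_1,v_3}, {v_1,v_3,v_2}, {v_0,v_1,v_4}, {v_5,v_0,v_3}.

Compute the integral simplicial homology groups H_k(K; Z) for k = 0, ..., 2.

H_0 = Z,  H_1 = Z,  H_2 = 0.

Fix the vertex order v_0 < v_1 < v_2 < v_3 < v_4 < v_5 and write every simplex with vertices in increasing order. Then dim K = 2 and the simplices of K are:

  0-simplices (6): [v_0], [v_1], [v_2], [v_3], [v_4], [v_5]
  1-simplices (12): [v_0,v_1], [v_0,v_3], [v_0,v_4], [v_0,v_5], [v_1,v_2], [v_1,v_3], [v_1,v_4], [v_1,v_5], [v_2,v_3], [v_2,v_4], [v_3,v_4], [v_3,v_5]
  2-simplices (6): [v_0,v_1,v_4], [v_0,v_3,v_4], [v_0,v_3,v_5], [v_1,v_2,v_3], [v_1,v_2,v_4], [v_1,v_3,v_5]

Hence C_0 ≅ Z^6, C_1 ≅ Z^12, C_2 ≅ Z^6.

The boundary map ∂_1: C_1 → C_0 maps an edge to its endpoints' difference, ∂[p,q] = q − p.
The resulting 6×12 matrix has rank 5, and its Smith normal form has invariant factors (1,1,1,1,1).

The boundary map ∂_2: C_2 → C_1 maps a triangle to the signed sum of its edges. For instance
  ∂[v_0,v_3,v_5] = [v_3,v_5] − [v_0,v_5] + [v_0,v_3],
  ∂[v_1,v_2,v_3] = [v_2,v_3] − [v_1,v_3] + [v_1,v_2].
As a 12×6 matrix over Z this has rank 6, with invariant factors (1,1,1,1,1,1).

Computing H_k = (kernel of ∂_k) / (image of ∂_{k+1}):

  H_0: rank C_0 − rank ∂_1 = 6 − 5 = 1, and the invariant factors of ∂_1 are all 1, so H_0 = Z.
  H_1: rank ker ∂_1 − rank ∂_2 = (12 − 5) − 6 = 1, and the invariant factors of ∂_2 are all 1, so H_1 = Z.
  H_2: rank ker ∂_2 − rank ∂_3 = (6 − 6) − 0 = 0, and there is no ∂_3, so H_2 = 0.

As a check, the Euler characteristic is 6 − 12 + 6 = 0, which agrees with 1 − 1 + 0 = 0.
(K is a triangulation of the cylinder S^1 x I.)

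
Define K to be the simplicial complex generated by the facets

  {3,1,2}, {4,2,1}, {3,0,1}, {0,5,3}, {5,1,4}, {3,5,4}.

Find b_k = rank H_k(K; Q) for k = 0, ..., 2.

b_0 = 1, b_1 = 1, b_2 = 0.

Fix the vertex order 0 < 1 < 2 < 3 < 4 < 5 and write every simplex with vertices in increasing order. Then dim K = 2 and the simplices of K are:

  0-simplices (6): [0], [1], [2], [3], [4], [5]
  1-simplices (12): [0,1], [0,3], [0,5], [1,2], [1,3], [1,4], [1,5], [2,3], [2,4], [3,4], [3,5], [4,5]
  2-simplices (6): [0,1,3], [0,3,5], [1,2,3], [1,2,4], [1,4,5], [3,4,5]

Hence C_0 ≅ Z^6, C_1 ≅ Z^12, C_2 ≅ Z^6.

∂_1: C_1 → C_0 sends each edge [p,q] (with p < q) to q − p.
The resulting 6×12 matrix has rank 5, and its Smith normal form has invariant factors (1,1,1,1,1).

∂_2: C_2 → C_1 sends each 2-simplex [p,q,r] to [q,r] − [p,r] + [p,q]. For instance
  ∂[1,4,5] = [4,5] − [1,5] + [1,4],
  ∂[0,3,5] = [3,5] − [0,5] + [0,3].
The resulting 12×6 matrix has rank 6, and its Smith normal form has invariant factors (1,1,1,1,1,1).

Reading off H_k = ker ∂_k / im ∂_{k+1}:

  H_0: rank C_0 − rank ∂_1 = 6 − 5 = 1, and the invariant factors of ∂_1 are all 1, so H_0 = Z.
  H_1: rank ker ∂_1 − rank ∂_2 = (12 − 5) − 6 = 1, and the invariant factors of ∂_2 are all 1, so H_1 = Z.
  H_2: rank ker ∂_2 − rank ∂_3 = (6 − 6) − 0 = 0, and there is no ∂_3, so H_2 = 0.

As a check, the Euler characteristic is 6 − 12 + 6 = 0, which agrees with 1 − 1 + 0 = 0.
(K is a triangulation of the cylinder S^1 x I.)

Hence the Betti numbers are b_0 = 1, b_1 = 1, b_2 = 0.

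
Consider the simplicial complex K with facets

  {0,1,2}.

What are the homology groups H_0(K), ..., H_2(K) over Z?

H_0 ≅ Z,  H_1 = 0,  H_2 = 0.

Fix the vertex order 0 < 1 < 2 and write every simplex with vertices in increasing order. Then dim K = 2 and the simplices of K are:

  0-simplices (3): [0], [1], [2]
  1-simplices (3): [0,1], [0,2], [1,2]
  2-simplices (1): [0,1,2]

so the chain groups are C_0 ≅ Z^3, C_1 ≅ Z^3, C_2 ≅ Z^1.

The boundary map ∂_1: C_1 → C_0 sends each edge [p,q] (with p < q) to q − p.
As a 3×3 matrix over Z this has rank 2, with invariant factors (1,1).

Boundary ∂_2: C_2 → C_1 acts by ∂[p,q,r] = [q,r] − [p,r] + [p,q]. For instance
  ∂[0,1,2] = [1,2] − [0,2] + [0,1].
The 3×1 boundary matrix has rank 1 and Smith normal form diag(1).

Computing H_k = (kernel of ∂_k) / (image of ∂_{k+1}):

  H_0: rank C_0 − rank ∂_1 = 3 − 2 = 1, and the invariant factors of ∂_1 are all 1, so H_0 = Z.
  H_1: rank ker ∂_1 − rank ∂_2 = (3 − 2) − 1 = 0, and the invariant factors of ∂_2 are all 1, so H_1 = 0.
  H_2: rank ker ∂_2 − rank ∂_3 = (1 − 1) − 0 = 0, and there is no ∂_3, so H_2 = 0.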